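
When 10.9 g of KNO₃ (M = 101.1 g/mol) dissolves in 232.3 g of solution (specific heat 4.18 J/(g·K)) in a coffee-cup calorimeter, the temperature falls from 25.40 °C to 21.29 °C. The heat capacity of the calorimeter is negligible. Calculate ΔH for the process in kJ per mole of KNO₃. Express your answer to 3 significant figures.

|ΔT| = |21.29 − 25.40| = 4.11 °C
|q_surr| = (232.3 × 4.18) × 4.11 = 971.014 × 4.11 = 3991 J
n(KNO₃) = 10.9 / 101.1 = 0.1078 mol
Temperature fell, so q_rxn = +|q_surr| = 3.991 kJ
ΔH = q_rxn / n = 37.02 kJ/mol

ΔH = 37.0 kJ/mol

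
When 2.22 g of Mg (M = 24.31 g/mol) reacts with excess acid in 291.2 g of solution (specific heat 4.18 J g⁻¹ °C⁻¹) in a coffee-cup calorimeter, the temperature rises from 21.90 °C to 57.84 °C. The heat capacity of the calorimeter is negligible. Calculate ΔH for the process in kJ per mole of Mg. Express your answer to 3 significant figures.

|ΔT| = |57.84 − 21.90| = 35.94 °C
|q_surr| = (291.2 × 4.18) × 35.94 = 1217.216 × 35.94 = 43750 J
n(Mg) = 2.22 / 24.31 = 0.09132 mol
Temperature rose, so q_rxn = −|q_surr| = -43.75 kJ
ΔH = q_rxn / n = -479.1 kJ/mol

ΔH = -479 kJ/mol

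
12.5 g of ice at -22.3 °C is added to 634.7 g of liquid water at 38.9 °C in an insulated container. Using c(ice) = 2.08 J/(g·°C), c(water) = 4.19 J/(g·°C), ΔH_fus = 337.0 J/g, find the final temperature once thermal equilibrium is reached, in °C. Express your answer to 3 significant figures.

T_f = 36.4 °C

Heat to bring ice to 0 °C and melt it: q₁ = 12.5×2.08×22.3 + 12.5×337.0 = 4792.3 J
Heat the water can supply cooling to 0 °C: 634.7×4.19×38.9 = 103450 J > q₁, so all ice melts.
Energy balance: 634.7×4.19×(38.9 − T) = 4792.3 + 12.5×4.19×(T − 0)
2659.393(38.9 − T) = 4792.3 + 52.375 T
103450 − 4792.3 = 2711.768 T
T = 98657.7 / 2711.768 = 36.38 °C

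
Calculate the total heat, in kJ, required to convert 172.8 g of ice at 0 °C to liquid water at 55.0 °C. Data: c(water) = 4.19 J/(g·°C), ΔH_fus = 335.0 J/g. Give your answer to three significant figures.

q = 97.7 kJ

q1 (melt at 0 °C): 172.8 × 335.0 = 57888 J
q2 (heat water 0.0→55.0 °C): 172.8 × 4.19 × 55.0 = 39822 J
Total: 57888 + 39822 = 97710 J = 97.7 kJ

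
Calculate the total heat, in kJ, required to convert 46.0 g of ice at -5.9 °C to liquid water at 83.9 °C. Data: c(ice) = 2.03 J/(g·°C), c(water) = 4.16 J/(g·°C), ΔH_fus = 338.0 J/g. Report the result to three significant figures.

q = 32.2 kJ

q1 (heat ice -5.9→0.0 °C): 46.0 × 2.03 × 5.9 = 551 J
q2 (melt at 0 °C): 46.0 × 338.0 = 15548 J
q3 (heat water 0.0→83.9 °C): 46.0 × 4.16 × 83.9 = 16055 J
Total: 551 + 15548 + 16055 = 32154 J = 32.2 kJ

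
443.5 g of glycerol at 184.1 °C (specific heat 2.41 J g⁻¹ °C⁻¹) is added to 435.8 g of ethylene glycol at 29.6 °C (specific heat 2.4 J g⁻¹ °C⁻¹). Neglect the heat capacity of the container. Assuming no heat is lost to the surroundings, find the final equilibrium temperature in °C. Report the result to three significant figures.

Heat lost by glycerol = heat gained by ethylene glycol.
(443.5)(2.41)(184.1 − T) = (435.8)(2.4)(T − 29.6)
1068.835 (184.1 − T) = 1045.92 (T − 29.6)
196770 − 1068.835 T = 1045.92 T − 30959
227729 = 2114.755 T
T = 107.7 °C

T_f = 108 °C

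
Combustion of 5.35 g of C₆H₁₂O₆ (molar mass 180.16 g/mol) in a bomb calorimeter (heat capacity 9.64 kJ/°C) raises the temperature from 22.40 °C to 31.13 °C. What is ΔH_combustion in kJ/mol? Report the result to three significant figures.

ΔT = 31.13 − 22.40 = 8.73 °C
q_cal = C_cal × ΔT = 9.64 × 8.73 = 84.1572 kJ
n = 5.35 / 180.16 = 0.02970 mol
q_rxn = −q_cal = -84.1572 kJ
ΔH = -84.1572 / 0.02970 = -2834 kJ/mol

ΔH = -2830 kJ/mol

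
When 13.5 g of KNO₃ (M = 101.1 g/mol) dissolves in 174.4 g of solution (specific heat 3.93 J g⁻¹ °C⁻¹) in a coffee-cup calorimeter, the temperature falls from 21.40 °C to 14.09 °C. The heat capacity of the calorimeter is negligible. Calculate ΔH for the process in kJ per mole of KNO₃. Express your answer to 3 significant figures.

ΔH = 37.5 kJ/mol

|ΔT| = |14.09 − 21.40| = 7.31 °C
|q_surr| = (174.4 × 3.93) × 7.31 = 685.392 × 7.31 = 5010 J
n(KNO₃) = 13.5 / 101.1 = 0.1335 mol
Temperature fell, so q_rxn = +|q_surr| = 5.010 kJ
ΔH = q_rxn / n = 37.53 kJ/mol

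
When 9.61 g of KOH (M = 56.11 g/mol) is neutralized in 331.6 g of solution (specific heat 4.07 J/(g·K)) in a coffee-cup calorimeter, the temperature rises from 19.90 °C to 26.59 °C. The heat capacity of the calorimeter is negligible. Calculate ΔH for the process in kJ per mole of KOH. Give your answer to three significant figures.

|ΔT| = |26.59 − 19.90| = 6.69 °C
|q_surr| = (331.6 × 4.07) × 6.69 = 1349.612 × 6.69 = 9029 J
n(KOH) = 9.61 / 56.11 = 0.1713 mol
Temperature rose, so q_rxn = −|q_surr| = -9.029 kJ
ΔH = q_rxn / n = -52.71 kJ/mol

ΔH = -52.7 kJ/mol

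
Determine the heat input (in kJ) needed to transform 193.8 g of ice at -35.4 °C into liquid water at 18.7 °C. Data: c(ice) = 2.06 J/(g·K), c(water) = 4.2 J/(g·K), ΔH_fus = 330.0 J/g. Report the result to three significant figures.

q1 (heat ice -35.4→0.0 °C): 193.8 × 2.06 × 35.4 = 14133 J
q2 (melt at 0 °C): 193.8 × 330.0 = 63954 J
q3 (heat water 0.0→18.7 °C): 193.8 × 4.2 × 18.7 = 15221 J
Total: 14133 + 63954 + 15221 = 93308 J = 93.3 kJ

q = 93.3 kJ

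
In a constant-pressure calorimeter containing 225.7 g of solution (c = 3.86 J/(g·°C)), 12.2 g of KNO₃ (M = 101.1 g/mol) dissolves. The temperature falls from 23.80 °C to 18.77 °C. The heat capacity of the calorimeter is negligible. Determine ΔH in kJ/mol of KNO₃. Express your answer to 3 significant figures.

|ΔT| = |18.77 − 23.80| = 5.03 °C
|q_surr| = (225.7 × 3.86) × 5.03 = 871.202 × 5.03 = 4382 J
n(KNO₃) = 12.2 / 101.1 = 0.1207 mol
Temperature fell, so q_rxn = +|q_surr| = 4.382 kJ
ΔH = q_rxn / n = 36.30 kJ/mol

ΔH = 36.3 kJ/mol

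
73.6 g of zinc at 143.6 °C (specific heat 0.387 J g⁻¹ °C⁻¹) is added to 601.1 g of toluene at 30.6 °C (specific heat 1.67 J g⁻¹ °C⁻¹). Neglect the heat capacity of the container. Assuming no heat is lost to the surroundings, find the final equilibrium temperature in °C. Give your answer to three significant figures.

Heat lost by zinc = heat gained by toluene.
(73.6)(0.387)(143.6 − T) = (601.1)(1.67)(T − 30.6)
28.4832 (143.6 − T) = 1003.837 (T − 30.6)
4090.2 − 28.4832 T = 1003.837 T − 30717
34807.2 = 1032.3202 T
T = 33.72 °C

T_f = 33.7 °C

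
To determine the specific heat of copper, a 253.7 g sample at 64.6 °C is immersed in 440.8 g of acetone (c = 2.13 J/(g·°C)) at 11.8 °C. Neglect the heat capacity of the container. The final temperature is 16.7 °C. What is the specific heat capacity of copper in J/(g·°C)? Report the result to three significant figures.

q_gained = (440.8 × 2.13) × (16.7 − 11.8) = 4601 J
q_lost = 253.7 × c × (64.6 − 16.7) = 12152.23 c
Set equal: c = 4601 / 12152.23 = 0.379 J/(g·°C)

c = 0.379 J/(g·°C)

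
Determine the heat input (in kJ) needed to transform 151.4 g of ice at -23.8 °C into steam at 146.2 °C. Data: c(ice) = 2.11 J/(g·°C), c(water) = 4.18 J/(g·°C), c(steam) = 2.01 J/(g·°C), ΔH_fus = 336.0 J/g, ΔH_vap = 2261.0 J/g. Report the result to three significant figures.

q = 478 kJ

q1 (heat ice -23.8→0.0 °C): 151.4 × 2.11 × 23.8 = 7603 J
q2 (melt at 0 °C): 151.4 × 336.0 = 50870 J
q3 (heat water 0.0→100.0 °C): 151.4 × 4.18 × 100.0 = 63285 J
q4 (vaporize at 100 °C): 151.4 × 2261.0 = 342315 J
q5 (heat steam 100.0→146.2 °C): 151.4 × 2.01 × 46.2 = 14059 J
Total: 7603 + 50870 + 63285 + 342315 + 14059 = 478132 J = 478 kJ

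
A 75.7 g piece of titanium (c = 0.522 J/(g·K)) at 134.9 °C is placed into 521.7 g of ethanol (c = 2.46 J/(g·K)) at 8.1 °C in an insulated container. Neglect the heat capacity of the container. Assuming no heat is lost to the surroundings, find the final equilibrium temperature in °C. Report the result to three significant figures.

Heat lost by titanium = heat gained by ethanol.
(75.7)(0.522)(134.9 − T) = (521.7)(2.46)(T − 8.1)
39.5154 (134.9 − T) = 1283.382 (T − 8.1)
5330.6 − 39.5154 T = 1283.382 T − 10395
15725.6 = 1322.8974 T
T = 11.89 °C

T_f = 11.9 °C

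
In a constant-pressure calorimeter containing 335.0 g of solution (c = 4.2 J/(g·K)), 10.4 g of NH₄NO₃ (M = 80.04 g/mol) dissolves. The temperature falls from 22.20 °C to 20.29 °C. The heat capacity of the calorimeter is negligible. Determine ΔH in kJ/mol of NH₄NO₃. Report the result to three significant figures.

ΔH = 20.7 kJ/mol

|ΔT| = |20.29 − 22.20| = 1.91 °C
|q_surr| = (335.0 × 4.2) × 1.91 = 1407 × 1.91 = 2687 J
n(NH₄NO₃) = 10.4 / 80.04 = 0.1299 mol
Temperature fell, so q_rxn = +|q_surr| = 2.687 kJ
ΔH = q_rxn / n = 20.69 kJ/mol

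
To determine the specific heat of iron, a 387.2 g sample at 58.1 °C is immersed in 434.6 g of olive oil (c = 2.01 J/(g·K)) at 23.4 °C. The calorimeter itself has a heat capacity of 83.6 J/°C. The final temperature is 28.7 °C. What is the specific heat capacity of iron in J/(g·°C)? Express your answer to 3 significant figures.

c = 0.446 J/(g·°C)

q_gained = (434.6 × 2.01 + 83.6) × (28.7 − 23.4) = 5073 J
q_lost = 387.2 × c × (58.1 − 28.7) = 11383.68 c
Set equal: c = 5073 / 11383.68 = 0.446 J/(g·°C)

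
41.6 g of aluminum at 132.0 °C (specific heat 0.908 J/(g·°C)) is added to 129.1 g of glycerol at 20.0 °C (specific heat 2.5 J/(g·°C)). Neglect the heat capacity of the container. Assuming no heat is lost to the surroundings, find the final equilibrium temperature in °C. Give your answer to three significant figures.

Heat lost by aluminum = heat gained by glycerol.
(41.6)(0.908)(132.0 − T) = (129.1)(2.5)(T − 20.0)
37.7728 (132.0 − T) = 322.75 (T − 20.0)
4986.0 − 37.7728 T = 322.75 T − 6455.0
11441.0 = 360.5228 T
T = 31.73 °C

T_f = 31.7 °C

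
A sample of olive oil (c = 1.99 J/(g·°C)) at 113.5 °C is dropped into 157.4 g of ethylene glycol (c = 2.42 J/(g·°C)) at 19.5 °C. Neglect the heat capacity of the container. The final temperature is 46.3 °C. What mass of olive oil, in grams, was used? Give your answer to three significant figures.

m = 76.3 g

q_gained = (157.4 × 2.42) × (46.3 − 19.5) = 10210 J
q_lost = m × 1.99 × (113.5 − 46.3) = 133.728 m
m = 10210 / 133.728 = 76.3 g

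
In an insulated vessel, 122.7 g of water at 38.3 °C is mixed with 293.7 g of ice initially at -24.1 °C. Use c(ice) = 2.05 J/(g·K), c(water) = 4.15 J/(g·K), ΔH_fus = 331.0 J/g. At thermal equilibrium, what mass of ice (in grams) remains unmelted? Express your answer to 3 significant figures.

m_ice remaining = 279 g

Heat to warm all ice to 0 °C: 293.7×2.05×24.1 = 14510 J
Heat released by water cooling to 0 °C: 122.7×4.15×38.3 = 19503 J
19503 J < 14510 + 293.7×331.0 = 111724.7 J, so not all ice melts; final T = 0 °C.
Heat left for melting: 19503 − 14510 = 4993 J
Mass melted = 4993 / 331.0 = 15.08 g
Ice remaining = 293.7 − 15.08 = 278.62 g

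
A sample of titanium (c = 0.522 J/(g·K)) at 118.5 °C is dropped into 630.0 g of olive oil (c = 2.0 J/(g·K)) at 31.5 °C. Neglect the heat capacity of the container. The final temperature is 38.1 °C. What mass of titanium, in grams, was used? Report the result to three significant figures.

m = 198 g

q_gained = (630.0 × 2.0) × (38.1 − 31.5) = 8316 J
q_lost = m × 0.522 × (118.5 − 38.1) = 41.9688 m
m = 8316 / 41.9688 = 198 g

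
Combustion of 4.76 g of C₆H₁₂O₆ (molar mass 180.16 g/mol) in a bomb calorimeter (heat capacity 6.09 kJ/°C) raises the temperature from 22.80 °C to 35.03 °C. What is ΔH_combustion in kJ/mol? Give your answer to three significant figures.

ΔT = 35.03 − 22.80 = 12.23 °C
q_cal = C_cal × ΔT = 6.09 × 12.23 = 74.4807 kJ
n = 4.76 / 180.16 = 0.02642 mol
q_rxn = −q_cal = -74.4807 kJ
ΔH = -74.4807 / 0.02642 = -2819 kJ/mol

ΔH = -2820 kJ/mol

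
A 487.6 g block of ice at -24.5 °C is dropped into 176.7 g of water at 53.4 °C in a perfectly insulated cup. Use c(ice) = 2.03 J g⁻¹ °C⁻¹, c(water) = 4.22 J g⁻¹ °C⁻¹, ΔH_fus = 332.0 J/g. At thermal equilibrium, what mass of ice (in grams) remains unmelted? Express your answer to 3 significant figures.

m_ice remaining = 441 g

Heat to warm all ice to 0 °C: 487.6×2.03×24.5 = 24251 J
Heat released by water cooling to 0 °C: 176.7×4.22×53.4 = 39819 J
39819 J < 24251 + 487.6×332.0 = 186134.2 J, so not all ice melts; final T = 0 °C.
Heat left for melting: 39819 − 24251 = 15568 J
Mass melted = 15568 / 332.0 = 46.89 g
Ice remaining = 487.6 − 46.89 = 440.71 g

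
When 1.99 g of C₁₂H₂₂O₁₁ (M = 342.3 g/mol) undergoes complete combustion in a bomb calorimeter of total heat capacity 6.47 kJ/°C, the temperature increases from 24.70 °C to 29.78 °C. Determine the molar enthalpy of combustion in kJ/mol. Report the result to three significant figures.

ΔH = -5650 kJ/mol

ΔT = 29.78 − 24.70 = 5.08 °C
q_cal = C_cal × ΔT = 6.47 × 5.08 = 32.8676 kJ
n = 1.99 / 342.3 = 0.005814 mol
q_rxn = −q_cal = -32.8676 kJ
ΔH = -32.8676 / 0.005814 = -5653 kJ/mol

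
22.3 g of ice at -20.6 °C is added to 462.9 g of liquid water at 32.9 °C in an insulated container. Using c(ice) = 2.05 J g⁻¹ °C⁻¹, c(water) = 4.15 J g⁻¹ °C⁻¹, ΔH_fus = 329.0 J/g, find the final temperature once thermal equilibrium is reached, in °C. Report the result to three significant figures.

Heat to bring ice to 0 °C and melt it: q₁ = 22.3×2.05×20.6 + 22.3×329.0 = 8278.4 J
Heat the water can supply cooling to 0 °C: 462.9×4.15×32.9 = 63202.1 J > q₁, so all ice melts.
Energy balance: 462.9×4.15×(32.9 − T) = 8278.4 + 22.3×4.15×(T − 0)
1921.035(32.9 − T) = 8278.4 + 92.545 T
63202.1 − 8278.4 = 2013.580 T
T = 54923.7 / 2013.580 = 27.28 °C

T_f = 27.3 °C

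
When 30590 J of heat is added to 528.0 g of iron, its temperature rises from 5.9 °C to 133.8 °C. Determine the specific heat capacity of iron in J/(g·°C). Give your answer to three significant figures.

c = q / (m ΔT) = 30590 / (528.0 × 127.9)
c = 30590 / 67531.2 = 0.453 J/(g·°C)

c = 0.453 J/(g·°C)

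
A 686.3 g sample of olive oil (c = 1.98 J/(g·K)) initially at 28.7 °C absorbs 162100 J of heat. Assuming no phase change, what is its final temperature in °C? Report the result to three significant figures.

ΔT = q / (m c) = 162100 / (686.3 × 1.98) = 119.3 °C
T_f = 28.7 + 119.3 = 148.0 °C

T_f = 148 °C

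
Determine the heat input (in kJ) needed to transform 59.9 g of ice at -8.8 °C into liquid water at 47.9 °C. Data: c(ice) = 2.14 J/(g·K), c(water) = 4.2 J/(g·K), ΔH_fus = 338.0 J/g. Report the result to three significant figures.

q = 33.4 kJ

q1 (heat ice -8.8→0.0 °C): 59.9 × 2.14 × 8.8 = 1128 J
q2 (melt at 0 °C): 59.9 × 338.0 = 20246 J
q3 (heat water 0.0→47.9 °C): 59.9 × 4.2 × 47.9 = 12051 J
Total: 1128 + 20246 + 12051 = 33425 J = 33.4 kJ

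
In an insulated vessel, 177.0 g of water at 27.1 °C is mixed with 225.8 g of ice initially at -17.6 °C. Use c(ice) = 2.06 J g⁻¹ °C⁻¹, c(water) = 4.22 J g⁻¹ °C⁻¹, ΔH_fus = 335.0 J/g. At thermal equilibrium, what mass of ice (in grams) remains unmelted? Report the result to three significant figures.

Heat to warm all ice to 0 °C: 225.8×2.06×17.6 = 8186.6 J
Heat released by water cooling to 0 °C: 177.0×4.22×27.1 = 20242 J
20242 J < 8186.6 + 225.8×335.0 = 83829.6 J, so not all ice melts; final T = 0 °C.
Heat left for melting: 20242 − 8186.6 = 12055.4 J
Mass melted = 12055.4 / 335.0 = 35.99 g
Ice remaining = 225.8 − 35.99 = 189.81 g

m_ice remaining = 190 g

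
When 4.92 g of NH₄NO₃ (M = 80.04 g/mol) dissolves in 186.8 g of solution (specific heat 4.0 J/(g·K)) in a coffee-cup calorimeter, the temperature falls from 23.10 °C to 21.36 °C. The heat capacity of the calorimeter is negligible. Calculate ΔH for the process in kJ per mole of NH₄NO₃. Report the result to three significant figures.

ΔH = 21.2 kJ/mol

|ΔT| = |21.36 − 23.10| = 1.74 °C
|q_surr| = (186.8 × 4.0) × 1.74 = 747.2 × 1.74 = 1300.1 J
n(NH₄NO₃) = 4.92 / 80.04 = 0.061469 mol
Temperature fell, so q_rxn = +|q_surr| = 1.3001 kJ
ΔH = q_rxn / n = 21.15 kJ/mol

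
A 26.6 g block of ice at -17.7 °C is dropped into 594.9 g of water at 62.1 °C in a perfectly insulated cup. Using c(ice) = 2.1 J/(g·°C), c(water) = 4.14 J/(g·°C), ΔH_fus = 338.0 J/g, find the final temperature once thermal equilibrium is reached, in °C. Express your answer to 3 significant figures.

Heat to bring ice to 0 °C and melt it: q₁ = 26.6×2.1×17.7 + 26.6×338.0 = 9979.5 J
Heat the water can supply cooling to 0 °C: 594.9×4.14×62.1 = 152945 J > q₁, so all ice melts.
Energy balance: 594.9×4.14×(62.1 − T) = 9979.5 + 26.6×4.14×(T − 0)
2462.886(62.1 − T) = 9979.5 + 110.124 T
152945 − 9979.5 = 2573.010 T
T = 142965.5 / 2573.010 = 55.56 °C

T_f = 55.6 °C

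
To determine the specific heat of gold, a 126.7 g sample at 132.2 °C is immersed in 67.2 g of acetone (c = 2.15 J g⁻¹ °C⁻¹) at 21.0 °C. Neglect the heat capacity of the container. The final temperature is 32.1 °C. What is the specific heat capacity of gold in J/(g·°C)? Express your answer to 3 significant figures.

c = 0.126 J/(g·°C)

q_gained = (67.2 × 2.15) × (32.1 − 21.0) = 1604 J
q_lost = 126.7 × c × (132.2 − 32.1) = 12682.67 c
Set equal: c = 1604 / 12682.67 = 0.126 J/(g·°C)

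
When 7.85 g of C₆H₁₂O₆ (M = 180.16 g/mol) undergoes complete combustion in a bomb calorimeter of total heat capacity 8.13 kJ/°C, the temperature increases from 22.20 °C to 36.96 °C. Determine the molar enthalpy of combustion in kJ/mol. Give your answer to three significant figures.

ΔT = 36.96 − 22.20 = 14.76 °C
q_cal = C_cal × ΔT = 8.13 × 14.76 = 119.9988 kJ
n = 7.85 / 180.16 = 0.04357 mol
q_rxn = −q_cal = -119.9988 kJ
ΔH = -119.9988 / 0.04357 = -2754 kJ/mol

ΔH = -2750 kJ/mol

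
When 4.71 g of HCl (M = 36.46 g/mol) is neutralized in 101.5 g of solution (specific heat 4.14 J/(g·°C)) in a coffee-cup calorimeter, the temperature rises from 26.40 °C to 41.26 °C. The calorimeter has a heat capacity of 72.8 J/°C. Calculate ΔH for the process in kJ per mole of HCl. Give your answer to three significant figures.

ΔH = -56.7 kJ/mol

|ΔT| = |41.26 − 26.40| = 14.86 °C
|q_surr| = (101.5 × 4.14 + 72.8) × 14.86 = 493.01 × 14.86 = 7326 J
n(HCl) = 4.71 / 36.46 = 0.1292 mol
Temperature rose, so q_rxn = −|q_surr| = -7.326 kJ
ΔH = q_rxn / n = -56.70 kJ/mol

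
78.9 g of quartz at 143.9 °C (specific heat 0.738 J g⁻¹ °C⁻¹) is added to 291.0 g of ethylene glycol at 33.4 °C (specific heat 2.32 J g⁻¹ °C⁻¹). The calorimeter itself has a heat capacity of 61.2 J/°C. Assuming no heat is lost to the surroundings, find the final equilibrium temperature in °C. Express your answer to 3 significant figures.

Heat lost by quartz = heat gained by ethylene glycol + calorimeter.
(78.9)(0.738)(143.9 − T) = [(291.0)(2.32) + 61.2](T − 33.4)
58.2282 (143.9 − T) = 736.32 (T − 33.4)
8379.0 − 58.2282 T = 736.32 T − 24593
32972.0 = 794.5482 T
T = 41.50 °C

T_f = 41.5 °C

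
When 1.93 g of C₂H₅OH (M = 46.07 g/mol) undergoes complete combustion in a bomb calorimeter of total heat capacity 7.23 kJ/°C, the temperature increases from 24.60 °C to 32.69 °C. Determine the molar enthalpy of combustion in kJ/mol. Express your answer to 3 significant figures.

ΔT = 32.69 − 24.60 = 8.09 °C
q_cal = C_cal × ΔT = 7.23 × 8.09 = 58.4907 kJ
n = 1.93 / 46.07 = 0.04189 mol
q_rxn = −q_cal = -58.4907 kJ
ΔH = -58.4907 / 0.04189 = -1396 kJ/mol

ΔH = -1400 kJ/mol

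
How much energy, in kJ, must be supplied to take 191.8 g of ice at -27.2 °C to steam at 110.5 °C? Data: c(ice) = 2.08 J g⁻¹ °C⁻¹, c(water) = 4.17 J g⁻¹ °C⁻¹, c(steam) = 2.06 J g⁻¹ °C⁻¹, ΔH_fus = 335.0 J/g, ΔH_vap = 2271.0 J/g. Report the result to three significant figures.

q = 595 kJ

q1 (heat ice -27.2→0.0 °C): 191.8 × 2.08 × 27.2 = 10851 J
q2 (melt at 0 °C): 191.8 × 335.0 = 64253 J
q3 (heat water 0.0→100.0 °C): 191.8 × 4.17 × 100.0 = 79981 J
q4 (vaporize at 100 °C): 191.8 × 2271.0 = 435578 J
q5 (heat steam 100.0→110.5 °C): 191.8 × 2.06 × 10.5 = 4149 J
Total: 10851 + 64253 + 79981 + 435578 + 4149 = 594812 J = 595 kJ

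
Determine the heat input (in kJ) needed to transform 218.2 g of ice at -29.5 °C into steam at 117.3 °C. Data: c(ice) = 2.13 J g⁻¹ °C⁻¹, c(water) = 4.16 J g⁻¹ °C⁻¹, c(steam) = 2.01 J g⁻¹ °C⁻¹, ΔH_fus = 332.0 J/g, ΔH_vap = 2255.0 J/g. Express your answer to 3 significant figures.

q1 (heat ice -29.5→0.0 °C): 218.2 × 2.13 × 29.5 = 13711 J
q2 (melt at 0 °C): 218.2 × 332.0 = 72442 J
q3 (heat water 0.0→100.0 °C): 218.2 × 4.16 × 100.0 = 90771 J
q4 (vaporize at 100 °C): 218.2 × 2255.0 = 492041 J
q5 (heat steam 100.0→117.3 °C): 218.2 × 2.01 × 17.3 = 7587 J
Total: 13711 + 72442 + 90771 + 492041 + 7587 = 676552 J = 677 kJ

q = 677 kJ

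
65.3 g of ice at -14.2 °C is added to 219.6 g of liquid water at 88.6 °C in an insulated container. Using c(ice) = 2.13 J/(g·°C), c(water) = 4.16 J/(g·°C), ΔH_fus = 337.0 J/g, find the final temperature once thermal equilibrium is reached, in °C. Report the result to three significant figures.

Heat to bring ice to 0 °C and melt it: q₁ = 65.3×2.13×14.2 + 65.3×337.0 = 23981 J
Heat the water can supply cooling to 0 °C: 219.6×4.16×88.6 = 80939.3 J > q₁, so all ice melts.
Energy balance: 219.6×4.16×(88.6 − T) = 23981 + 65.3×4.16×(T − 0)
913.536(88.6 − T) = 23981 + 271.648 T
80939.3 − 23981 = 1185.184 T
T = 56958.3 / 1185.184 = 48.06 °C

T_f = 48.1 °C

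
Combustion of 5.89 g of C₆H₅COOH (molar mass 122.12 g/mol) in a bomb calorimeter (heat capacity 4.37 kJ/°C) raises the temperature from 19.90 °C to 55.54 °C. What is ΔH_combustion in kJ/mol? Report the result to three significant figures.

ΔT = 55.54 − 19.90 = 35.64 °C
q_cal = C_cal × ΔT = 4.37 × 35.64 = 155.7468 kJ
n = 5.89 / 122.12 = 0.04823 mol
q_rxn = −q_cal = -155.7468 kJ
ΔH = -155.7468 / 0.04823 = -3229 kJ/mol

ΔH = -3230 kJ/mol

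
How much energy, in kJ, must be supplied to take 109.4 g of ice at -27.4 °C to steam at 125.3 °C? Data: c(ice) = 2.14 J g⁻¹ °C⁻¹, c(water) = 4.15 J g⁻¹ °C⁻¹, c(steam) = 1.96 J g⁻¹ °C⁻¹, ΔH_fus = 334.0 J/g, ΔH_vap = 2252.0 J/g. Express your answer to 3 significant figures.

q = 340 kJ

q1 (heat ice -27.4→0.0 °C): 109.4 × 2.14 × 27.4 = 6415 J
q2 (melt at 0 °C): 109.4 × 334.0 = 36540 J
q3 (heat water 0.0→100.0 °C): 109.4 × 4.15 × 100.0 = 45401 J
q4 (vaporize at 100 °C): 109.4 × 2252.0 = 246369 J
q5 (heat steam 100.0→125.3 °C): 109.4 × 1.96 × 25.3 = 5425 J
Total: 6415 + 36540 + 45401 + 246369 + 5425 = 340150 J = 340 kJ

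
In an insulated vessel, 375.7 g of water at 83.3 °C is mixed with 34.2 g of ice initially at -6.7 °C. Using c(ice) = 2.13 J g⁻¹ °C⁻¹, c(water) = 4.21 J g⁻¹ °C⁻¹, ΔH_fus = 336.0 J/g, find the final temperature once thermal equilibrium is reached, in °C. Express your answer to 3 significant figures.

T_f = 69.4 °C

Heat to bring ice to 0 °C and melt it: q₁ = 34.2×2.13×6.7 + 34.2×336.0 = 11979 J
Heat the water can supply cooling to 0 °C: 375.7×4.21×83.3 = 131755 J > q₁, so all ice melts.
Energy balance: 375.7×4.21×(83.3 − T) = 11979 + 34.2×4.21×(T − 0)
1581.697(83.3 − T) = 11979 + 143.982 T
131755 − 11979 = 1725.679 T
T = 119776 / 1725.679 = 69.41 °C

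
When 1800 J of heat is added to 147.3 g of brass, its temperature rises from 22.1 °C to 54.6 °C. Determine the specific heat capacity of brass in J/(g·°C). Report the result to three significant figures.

c = 0.376 J/(g·°C)

c = q / (m ΔT) = 1800 / (147.3 × 32.5)
c = 1800 / 4787.25 = 0.376 J/(g·°C)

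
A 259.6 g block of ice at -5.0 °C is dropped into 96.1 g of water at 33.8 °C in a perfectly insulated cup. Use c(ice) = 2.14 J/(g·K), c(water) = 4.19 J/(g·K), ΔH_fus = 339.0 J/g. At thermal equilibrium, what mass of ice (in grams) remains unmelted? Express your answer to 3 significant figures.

Heat to warm all ice to 0 °C: 259.6×2.14×5.0 = 2777.7 J
Heat released by water cooling to 0 °C: 96.1×4.19×33.8 = 13610 J
13610 J < 2777.7 + 259.6×339.0 = 90782.1 J, so not all ice melts; final T = 0 °C.
Heat left for melting: 13610 − 2777.7 = 10832.3 J
Mass melted = 10832.3 / 339.0 = 31.95 g
Ice remaining = 259.6 − 31.95 = 227.65 g

m_ice remaining = 228 g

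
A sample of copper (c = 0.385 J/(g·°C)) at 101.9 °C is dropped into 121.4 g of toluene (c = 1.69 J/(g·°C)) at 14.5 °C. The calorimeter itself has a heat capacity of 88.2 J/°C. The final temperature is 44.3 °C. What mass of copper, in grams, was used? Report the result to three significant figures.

q_gained = (121.4 × 1.69 + 88.2) × (44.3 − 14.5) = 8742 J
q_lost = m × 0.385 × (101.9 − 44.3) = 22.176 m
m = 8742 / 22.176 = 394 g

m = 394 g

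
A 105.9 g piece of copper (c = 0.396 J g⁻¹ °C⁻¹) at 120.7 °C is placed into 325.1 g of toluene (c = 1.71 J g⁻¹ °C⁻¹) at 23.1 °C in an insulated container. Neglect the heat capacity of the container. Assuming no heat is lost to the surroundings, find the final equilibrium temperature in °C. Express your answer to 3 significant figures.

Heat lost by copper = heat gained by toluene.
(105.9)(0.396)(120.7 − T) = (325.1)(1.71)(T − 23.1)
41.9364 (120.7 − T) = 555.921 (T − 23.1)
5061.7 − 41.9364 T = 555.921 T − 12842
17903.7 = 597.8574 T
T = 29.946 °C

T_f = 29.9 °C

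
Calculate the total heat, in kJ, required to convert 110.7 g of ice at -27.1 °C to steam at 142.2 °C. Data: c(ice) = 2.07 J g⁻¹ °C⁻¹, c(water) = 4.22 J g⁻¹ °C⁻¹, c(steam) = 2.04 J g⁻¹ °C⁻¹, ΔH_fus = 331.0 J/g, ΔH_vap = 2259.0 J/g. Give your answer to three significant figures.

q1 (heat ice -27.1→0.0 °C): 110.7 × 2.07 × 27.1 = 6210 J
q2 (melt at 0 °C): 110.7 × 331.0 = 36642 J
q3 (heat water 0.0→100.0 °C): 110.7 × 4.22 × 100.0 = 46715 J
q4 (vaporize at 100 °C): 110.7 × 2259.0 = 250071 J
q5 (heat steam 100.0→142.2 °C): 110.7 × 2.04 × 42.2 = 9530 J
Total: 6210 + 36642 + 46715 + 250071 + 9530 = 349168 J = 349 kJ

q = 349 kJ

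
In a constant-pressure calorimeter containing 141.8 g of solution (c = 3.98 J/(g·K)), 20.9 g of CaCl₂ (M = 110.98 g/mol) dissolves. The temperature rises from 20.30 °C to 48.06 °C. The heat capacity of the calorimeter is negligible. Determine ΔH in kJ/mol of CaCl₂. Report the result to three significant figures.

ΔH = -83.2 kJ/mol

|ΔT| = |48.06 − 20.30| = 27.76 °C
|q_surr| = (141.8 × 3.98) × 27.76 = 564.364 × 27.76 = 15670 J
n(CaCl₂) = 20.9 / 110.98 = 0.1883 mol
Temperature rose, so q_rxn = −|q_surr| = -15.67 kJ
ΔH = q_rxn / n = -83.22 kJ/mol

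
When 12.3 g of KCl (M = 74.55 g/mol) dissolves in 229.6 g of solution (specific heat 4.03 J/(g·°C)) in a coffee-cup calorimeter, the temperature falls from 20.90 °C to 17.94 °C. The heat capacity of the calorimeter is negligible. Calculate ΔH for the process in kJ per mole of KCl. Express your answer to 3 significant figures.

ΔH = 16.6 kJ/mol

|ΔT| = |17.94 − 20.90| = 2.96 °C
|q_surr| = (229.6 × 4.03) × 2.96 = 925.288 × 2.96 = 2739 J
n(KCl) = 12.3 / 74.55 = 0.1650 mol
Temperature fell, so q_rxn = +|q_surr| = 2.739 kJ
ΔH = q_rxn / n = 16.60 kJ/mol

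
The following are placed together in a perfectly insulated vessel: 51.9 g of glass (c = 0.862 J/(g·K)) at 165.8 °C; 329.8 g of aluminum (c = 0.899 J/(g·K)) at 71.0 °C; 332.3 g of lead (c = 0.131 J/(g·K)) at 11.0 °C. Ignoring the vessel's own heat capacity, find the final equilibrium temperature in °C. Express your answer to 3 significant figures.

Σ mᵢcᵢ(T − Tᵢ) = 0  ⇒  T = Σ mᵢcᵢTᵢ / Σ mᵢcᵢ
Σ mᵢcᵢ = 51.9×0.862 + 329.8×0.899 + 332.3×0.131 = 384.7593
Σ mᵢcᵢTᵢ = 44.7378×165.8 + 296.4902×71.0 + 43.5313×11.0 = 28947
T = 28947 / 384.7593 = 75.23 °C

T_f = 75.2 °C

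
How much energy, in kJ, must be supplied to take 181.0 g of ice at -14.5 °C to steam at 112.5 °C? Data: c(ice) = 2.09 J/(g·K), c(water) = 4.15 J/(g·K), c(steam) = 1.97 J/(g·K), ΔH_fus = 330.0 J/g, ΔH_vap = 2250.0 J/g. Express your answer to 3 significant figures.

q1 (heat ice -14.5→0.0 °C): 181.0 × 2.09 × 14.5 = 5485 J
q2 (melt at 0 °C): 181.0 × 330.0 = 59730 J
q3 (heat water 0.0→100.0 °C): 181.0 × 4.15 × 100.0 = 75115 J
q4 (vaporize at 100 °C): 181.0 × 2250.0 = 407250 J
q5 (heat steam 100.0→112.5 °C): 181.0 × 1.97 × 12.5 = 4457 J
Total: 5485 + 59730 + 75115 + 407250 + 4457 = 552037 J = 552 kJ

q = 552 kJ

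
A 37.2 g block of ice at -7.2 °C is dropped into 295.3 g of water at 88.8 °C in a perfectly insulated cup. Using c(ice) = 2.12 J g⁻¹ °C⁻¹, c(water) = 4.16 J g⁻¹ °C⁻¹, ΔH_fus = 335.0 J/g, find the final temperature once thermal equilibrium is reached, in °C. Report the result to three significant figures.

Heat to bring ice to 0 °C and melt it: q₁ = 37.2×2.12×7.2 + 37.2×335.0 = 13030 J
Heat the water can supply cooling to 0 °C: 295.3×4.16×88.8 = 109086 J > q₁, so all ice melts.
Energy balance: 295.3×4.16×(88.8 − T) = 13030 + 37.2×4.16×(T − 0)
1228.448(88.8 − T) = 13030 + 154.752 T
109086 − 13030 = 1383.200 T
T = 96056 / 1383.200 = 69.44 °C

T_f = 69.4 °C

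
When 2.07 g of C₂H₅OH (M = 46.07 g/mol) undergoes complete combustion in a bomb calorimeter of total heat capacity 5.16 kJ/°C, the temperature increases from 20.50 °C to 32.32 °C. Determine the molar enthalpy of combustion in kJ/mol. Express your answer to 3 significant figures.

ΔT = 32.32 − 20.50 = 11.82 °C
q_cal = C_cal × ΔT = 5.16 × 11.82 = 60.9912 kJ
n = 2.07 / 46.07 = 0.04493 mol
q_rxn = −q_cal = -60.9912 kJ
ΔH = -60.9912 / 0.04493 = -1357 kJ/mol

ΔH = -1360 kJ/mol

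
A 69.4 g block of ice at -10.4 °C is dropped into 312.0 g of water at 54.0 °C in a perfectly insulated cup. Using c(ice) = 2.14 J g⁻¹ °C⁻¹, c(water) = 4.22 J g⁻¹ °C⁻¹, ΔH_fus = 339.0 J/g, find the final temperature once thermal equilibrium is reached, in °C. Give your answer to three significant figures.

T_f = 28.6 °C

Heat to bring ice to 0 °C and melt it: q₁ = 69.4×2.14×10.4 + 69.4×339.0 = 25071 J
Heat the water can supply cooling to 0 °C: 312.0×4.22×54.0 = 71098.6 J > q₁, so all ice melts.
Energy balance: 312.0×4.22×(54.0 − T) = 25071 + 69.4×4.22×(T − 0)
1316.64(54.0 − T) = 25071 + 292.868 T
71098.6 − 25071 = 1609.508 T
T = 46027.6 / 1609.508 = 28.60 °C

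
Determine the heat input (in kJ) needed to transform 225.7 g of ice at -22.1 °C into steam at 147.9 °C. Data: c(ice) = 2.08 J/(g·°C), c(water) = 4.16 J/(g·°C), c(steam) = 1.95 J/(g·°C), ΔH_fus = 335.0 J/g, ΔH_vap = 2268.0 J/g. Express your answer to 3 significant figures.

q1 (heat ice -22.1→0.0 °C): 225.7 × 2.08 × 22.1 = 10375 J
q2 (melt at 0 °C): 225.7 × 335.0 = 75610 J
q3 (heat water 0.0→100.0 °C): 225.7 × 4.16 × 100.0 = 93891 J
q4 (vaporize at 100 °C): 225.7 × 2268.0 = 511888 J
q5 (heat steam 100.0→147.9 °C): 225.7 × 1.95 × 47.9 = 21082 J
Total: 10375 + 75610 + 93891 + 511888 + 21082 = 712846 J = 713 kJ

q = 713 kJ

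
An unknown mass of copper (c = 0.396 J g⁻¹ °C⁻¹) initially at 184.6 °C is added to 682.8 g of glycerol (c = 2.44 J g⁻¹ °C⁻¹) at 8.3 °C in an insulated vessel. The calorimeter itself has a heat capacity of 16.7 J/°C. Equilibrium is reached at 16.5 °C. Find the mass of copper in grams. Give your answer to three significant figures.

q_gained = (682.8 × 2.44 + 16.7) × (16.5 − 8.3) = 13800 J
q_lost = m × 0.396 × (184.6 − 16.5) = 66.5676 m
m = 13800 / 66.5676 = 207 g

m = 207 g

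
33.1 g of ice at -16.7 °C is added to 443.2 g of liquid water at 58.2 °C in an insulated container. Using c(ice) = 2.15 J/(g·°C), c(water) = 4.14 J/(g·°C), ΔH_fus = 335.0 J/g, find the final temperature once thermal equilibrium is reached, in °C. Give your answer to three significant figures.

T_f = 47.9 °C

Heat to bring ice to 0 °C and melt it: q₁ = 33.1×2.15×16.7 + 33.1×335.0 = 12277 J
Heat the water can supply cooling to 0 °C: 443.2×4.14×58.2 = 106788 J > q₁, so all ice melts.
Energy balance: 443.2×4.14×(58.2 − T) = 12277 + 33.1×4.14×(T − 0)
1834.848(58.2 − T) = 12277 + 137.034 T
106788 − 12277 = 1971.882 T
T = 94511 / 1971.882 = 47.93 °C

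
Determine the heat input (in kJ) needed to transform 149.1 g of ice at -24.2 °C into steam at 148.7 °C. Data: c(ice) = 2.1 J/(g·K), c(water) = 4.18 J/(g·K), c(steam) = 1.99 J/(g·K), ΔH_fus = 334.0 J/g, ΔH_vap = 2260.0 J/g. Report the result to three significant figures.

q1 (heat ice -24.2→0.0 °C): 149.1 × 2.1 × 24.2 = 7577 J
q2 (melt at 0 °C): 149.1 × 334.0 = 49799 J
q3 (heat water 0.0→100.0 °C): 149.1 × 4.18 × 100.0 = 62324 J
q4 (vaporize at 100 °C): 149.1 × 2260.0 = 336966 J
q5 (heat steam 100.0→148.7 °C): 149.1 × 1.99 × 48.7 = 14450 J
Total: 7577 + 49799 + 62324 + 336966 + 14450 = 471116 J = 471 kJ

q = 471 kJ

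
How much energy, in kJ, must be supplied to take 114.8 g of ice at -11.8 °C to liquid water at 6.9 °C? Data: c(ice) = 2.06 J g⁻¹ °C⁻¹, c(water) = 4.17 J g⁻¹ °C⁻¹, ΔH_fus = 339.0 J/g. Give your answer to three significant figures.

q = 45.0 kJ

q1 (heat ice -11.8→0.0 °C): 114.8 × 2.06 × 11.8 = 2791 J
q2 (melt at 0 °C): 114.8 × 339.0 = 38917 J
q3 (heat water 0.0→6.9 °C): 114.8 × 4.17 × 6.9 = 3303 J
Total: 2791 + 38917 + 3303 = 45011 J = 45.0 kJ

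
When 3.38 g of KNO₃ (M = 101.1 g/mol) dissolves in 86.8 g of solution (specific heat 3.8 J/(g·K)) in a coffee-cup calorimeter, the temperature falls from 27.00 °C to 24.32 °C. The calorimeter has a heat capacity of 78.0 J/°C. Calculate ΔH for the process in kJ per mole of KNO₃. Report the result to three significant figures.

ΔH = 32.7 kJ/mol

|ΔT| = |24.32 − 27.00| = 2.68 °C
|q_surr| = (86.8 × 3.8 + 78.0) × 2.68 = 407.84 × 2.68 = 1093 J
n(KNO₃) = 3.38 / 101.1 = 0.03343 mol
Temperature fell, so q_rxn = +|q_surr| = 1.093 kJ
ΔH = q_rxn / n = 32.70 kJ/mol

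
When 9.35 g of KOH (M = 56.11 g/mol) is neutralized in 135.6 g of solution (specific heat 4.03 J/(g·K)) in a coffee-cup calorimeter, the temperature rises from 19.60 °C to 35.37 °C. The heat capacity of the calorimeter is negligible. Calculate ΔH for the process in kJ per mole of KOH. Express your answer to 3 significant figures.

ΔH = -51.7 kJ/mol

|ΔT| = |35.37 − 19.60| = 15.77 °C
|q_surr| = (135.6 × 4.03) × 15.77 = 546.468 × 15.77 = 8618 J
n(KOH) = 9.35 / 56.11 = 0.1666 mol
Temperature rose, so q_rxn = −|q_surr| = -8.618 kJ
ΔH = q_rxn / n = -51.73 kJ/mol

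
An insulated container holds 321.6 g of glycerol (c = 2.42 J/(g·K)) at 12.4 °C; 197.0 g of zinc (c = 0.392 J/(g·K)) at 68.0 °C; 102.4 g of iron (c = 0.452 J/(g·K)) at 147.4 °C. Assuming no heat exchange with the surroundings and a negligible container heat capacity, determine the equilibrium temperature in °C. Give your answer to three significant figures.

Σ mᵢcᵢ(T − Tᵢ) = 0  ⇒  T = Σ mᵢcᵢTᵢ / Σ mᵢcᵢ
Σ mᵢcᵢ = 321.6×2.42 + 197.0×0.392 + 102.4×0.452 = 901.7808
Σ mᵢcᵢTᵢ = 778.272×12.4 + 77.224×68.0 + 46.2848×147.4 = 21724
T = 21724 / 901.7808 = 24.09 °C

T_f = 24.1 °C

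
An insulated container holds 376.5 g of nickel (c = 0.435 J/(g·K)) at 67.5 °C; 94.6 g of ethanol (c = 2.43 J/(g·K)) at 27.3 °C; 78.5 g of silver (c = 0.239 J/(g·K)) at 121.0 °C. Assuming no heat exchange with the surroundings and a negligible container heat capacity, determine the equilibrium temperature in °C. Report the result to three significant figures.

T_f = 47.5 °C

Σ mᵢcᵢ(T − Tᵢ) = 0  ⇒  T = Σ mᵢcᵢTᵢ / Σ mᵢcᵢ
Σ mᵢcᵢ = 376.5×0.435 + 94.6×2.43 + 78.5×0.239 = 412.4170
Σ mᵢcᵢTᵢ = 163.7775×67.5 + 229.878×27.3 + 18.7615×121.0 = 19601
T = 19601 / 412.4170 = 47.53 °C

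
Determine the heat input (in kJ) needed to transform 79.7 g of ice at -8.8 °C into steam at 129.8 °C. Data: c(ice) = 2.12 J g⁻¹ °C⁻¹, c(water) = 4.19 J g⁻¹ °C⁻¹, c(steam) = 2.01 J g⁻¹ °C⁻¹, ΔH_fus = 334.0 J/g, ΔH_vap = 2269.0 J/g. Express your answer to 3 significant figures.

q = 247 kJ

q1 (heat ice -8.8→0.0 °C): 79.7 × 2.12 × 8.8 = 1487 J
q2 (melt at 0 °C): 79.7 × 334.0 = 26620 J
q3 (heat water 0.0→100.0 °C): 79.7 × 4.19 × 100.0 = 33394 J
q4 (vaporize at 100 °C): 79.7 × 2269.0 = 180839 J
q5 (heat steam 100.0→129.8 °C): 79.7 × 2.01 × 29.8 = 4774 J
Total: 1487 + 26620 + 33394 + 180839 + 4774 = 247114 J = 247 kJ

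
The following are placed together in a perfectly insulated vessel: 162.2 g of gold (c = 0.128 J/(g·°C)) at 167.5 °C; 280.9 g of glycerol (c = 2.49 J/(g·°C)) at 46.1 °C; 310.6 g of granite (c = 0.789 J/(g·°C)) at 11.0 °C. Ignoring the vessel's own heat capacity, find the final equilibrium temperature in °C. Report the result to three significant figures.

T_f = 39.8 °C

Σ mᵢcᵢ(T − Tᵢ) = 0  ⇒  T = Σ mᵢcᵢTᵢ / Σ mᵢcᵢ
Σ mᵢcᵢ = 162.2×0.128 + 280.9×2.49 + 310.6×0.789 = 965.2660
Σ mᵢcᵢTᵢ = 20.7616×167.5 + 699.441×46.1 + 245.0634×11.0 = 38417
T = 38417 / 965.2660 = 39.80 °C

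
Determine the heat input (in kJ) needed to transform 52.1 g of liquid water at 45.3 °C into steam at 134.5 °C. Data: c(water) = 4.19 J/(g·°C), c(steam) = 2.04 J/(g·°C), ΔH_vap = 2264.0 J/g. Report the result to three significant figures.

q1 (heat water 45.3→100.0 °C): 52.1 × 4.19 × 54.7 = 11941 J
q2 (vaporize at 100 °C): 52.1 × 2264.0 = 117954 J
q3 (heat steam 100.0→134.5 °C): 52.1 × 2.04 × 34.5 = 3667 J
Total: 11941 + 117954 + 3667 = 133562 J = 134 kJ

q = 134 kJ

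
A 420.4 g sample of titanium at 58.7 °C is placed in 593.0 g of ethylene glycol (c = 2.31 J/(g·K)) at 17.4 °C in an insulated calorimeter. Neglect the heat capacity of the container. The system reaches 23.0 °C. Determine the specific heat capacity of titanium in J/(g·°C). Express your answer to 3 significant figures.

c = 0.511 J/(g·°C)

q_gained = (593.0 × 2.31) × (23.0 − 17.4) = 7671 J
q_lost = 420.4 × c × (58.7 − 23.0) = 15008.28 c
Set equal: c = 7671 / 15008.28 = 0.511 J/(g·°C)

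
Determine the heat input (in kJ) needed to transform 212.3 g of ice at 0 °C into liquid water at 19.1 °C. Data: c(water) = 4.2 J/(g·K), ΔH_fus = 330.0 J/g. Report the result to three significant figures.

q = 87.1 kJ

q1 (melt at 0 °C): 212.3 × 330.0 = 70059 J
q2 (heat water 0.0→19.1 °C): 212.3 × 4.2 × 19.1 = 17031 J
Total: 70059 + 17031 = 87090 J = 87.1 kJ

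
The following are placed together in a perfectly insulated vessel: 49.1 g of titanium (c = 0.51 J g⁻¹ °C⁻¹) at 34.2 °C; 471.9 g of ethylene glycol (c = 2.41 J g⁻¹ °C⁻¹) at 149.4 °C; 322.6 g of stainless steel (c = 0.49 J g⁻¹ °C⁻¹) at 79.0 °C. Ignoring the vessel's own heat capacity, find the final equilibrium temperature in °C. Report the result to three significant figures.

Σ mᵢcᵢ(T − Tᵢ) = 0  ⇒  T = Σ mᵢcᵢTᵢ / Σ mᵢcᵢ
Σ mᵢcᵢ = 49.1×0.51 + 471.9×2.41 + 322.6×0.49 = 1320.394
Σ mᵢcᵢTᵢ = 25.041×34.2 + 1137.279×149.4 + 158.074×79.0 = 183250
T = 183250 / 1320.394 = 138.8 °C

T_f = 139 °C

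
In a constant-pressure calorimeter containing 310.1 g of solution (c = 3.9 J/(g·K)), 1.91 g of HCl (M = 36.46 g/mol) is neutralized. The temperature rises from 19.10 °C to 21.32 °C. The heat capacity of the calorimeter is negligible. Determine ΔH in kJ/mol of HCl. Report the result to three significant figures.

ΔH = -51.3 kJ/mol

|ΔT| = |21.32 − 19.10| = 2.22 °C
|q_surr| = (310.1 × 3.9) × 2.22 = 1209.39 × 2.22 = 2685 J
n(HCl) = 1.91 / 36.46 = 0.05239 mol
Temperature rose, so q_rxn = −|q_surr| = -2.685 kJ
ΔH = q_rxn / n = -51.25 kJ/mol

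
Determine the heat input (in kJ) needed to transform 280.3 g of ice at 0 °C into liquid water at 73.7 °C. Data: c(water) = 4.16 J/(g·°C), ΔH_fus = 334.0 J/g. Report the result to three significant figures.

q1 (melt at 0 °C): 280.3 × 334.0 = 93620 J
q2 (heat water 0.0→73.7 °C): 280.3 × 4.16 × 73.7 = 85938 J
Total: 93620 + 85938 = 179558 J = 180 kJ

q = 180 kJ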